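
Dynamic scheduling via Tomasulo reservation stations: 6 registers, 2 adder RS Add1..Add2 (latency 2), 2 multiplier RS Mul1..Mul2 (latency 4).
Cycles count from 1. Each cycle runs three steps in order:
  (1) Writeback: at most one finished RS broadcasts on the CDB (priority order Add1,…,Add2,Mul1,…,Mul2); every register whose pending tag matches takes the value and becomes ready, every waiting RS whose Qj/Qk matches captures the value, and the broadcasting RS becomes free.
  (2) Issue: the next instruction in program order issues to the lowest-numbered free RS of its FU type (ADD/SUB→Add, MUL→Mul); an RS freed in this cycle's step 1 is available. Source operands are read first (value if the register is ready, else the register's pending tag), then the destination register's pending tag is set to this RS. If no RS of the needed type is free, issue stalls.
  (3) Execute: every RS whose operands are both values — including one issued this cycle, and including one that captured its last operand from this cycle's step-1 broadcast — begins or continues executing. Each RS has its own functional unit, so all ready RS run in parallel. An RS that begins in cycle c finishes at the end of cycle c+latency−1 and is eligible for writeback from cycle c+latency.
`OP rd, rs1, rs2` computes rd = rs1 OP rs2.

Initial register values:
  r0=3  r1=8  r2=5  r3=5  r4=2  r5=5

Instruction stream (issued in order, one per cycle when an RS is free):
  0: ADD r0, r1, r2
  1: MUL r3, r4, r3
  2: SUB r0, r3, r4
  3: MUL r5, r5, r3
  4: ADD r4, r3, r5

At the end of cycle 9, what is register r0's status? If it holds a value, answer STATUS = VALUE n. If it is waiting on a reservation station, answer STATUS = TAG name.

cycle 1: issue ADD r0<-Add1 // r0:Add1,r1:8,r2:5,r3:5,r4:2,r5:5
cycle 2: issue MUL r3<-Mul1 // r0:Add1,r1:8,r2:5,r3:Mul1,r4:2,r5:5
cycle 3: CDB Add1=13; issue SUB r0<-Add1 // r0:Add1,r1:8,r2:5,r3:Mul1,r4:2,r5:5
cycle 4: issue MUL r5<-Mul2 // r0:Add1,r1:8,r2:5,r3:Mul1,r4:2,r5:Mul2
cycle 5: issue ADD r4<-Add2 // r0:Add1,r1:8,r2:5,r3:Mul1,r4:Add2,r5:Mul2
cycle 6: CDB Mul1=10 // r0:Add1,r1:8,r2:5,r3:10,r4:Add2,r5:Mul2
cycle 7: - // r0:Add1,r1:8,r2:5,r3:10,r4:Add2,r5:Mul2
cycle 8: CDB Add1=8 // r0:8,r1:8,r2:5,r3:10,r4:Add2,r5:Mul2
cycle 9: - // r0:8,r1:8,r2:5,r3:10,r4:Add2,r5:Mul2

STATUS = VALUE 8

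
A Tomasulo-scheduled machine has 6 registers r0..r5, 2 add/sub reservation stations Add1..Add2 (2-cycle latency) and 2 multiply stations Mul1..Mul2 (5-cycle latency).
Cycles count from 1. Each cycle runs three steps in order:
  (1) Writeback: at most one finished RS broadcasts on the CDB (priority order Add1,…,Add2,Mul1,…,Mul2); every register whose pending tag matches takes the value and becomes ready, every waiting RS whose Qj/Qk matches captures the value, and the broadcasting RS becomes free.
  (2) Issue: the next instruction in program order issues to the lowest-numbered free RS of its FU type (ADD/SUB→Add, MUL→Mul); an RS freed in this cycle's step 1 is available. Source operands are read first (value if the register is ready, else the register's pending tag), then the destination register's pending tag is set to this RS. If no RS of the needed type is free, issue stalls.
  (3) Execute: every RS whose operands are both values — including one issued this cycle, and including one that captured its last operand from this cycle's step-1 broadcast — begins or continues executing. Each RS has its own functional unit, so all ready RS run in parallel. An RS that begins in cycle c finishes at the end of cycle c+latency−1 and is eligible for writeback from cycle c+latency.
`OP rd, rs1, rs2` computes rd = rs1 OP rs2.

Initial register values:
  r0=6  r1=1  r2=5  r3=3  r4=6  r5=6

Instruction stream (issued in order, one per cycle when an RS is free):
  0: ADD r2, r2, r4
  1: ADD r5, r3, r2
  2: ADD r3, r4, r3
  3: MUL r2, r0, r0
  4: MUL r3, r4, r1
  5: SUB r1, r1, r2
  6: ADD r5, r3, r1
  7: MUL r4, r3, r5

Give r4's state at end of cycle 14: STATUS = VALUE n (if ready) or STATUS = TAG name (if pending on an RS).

STATUS = TAG Mul1

cycle 1: issue ADD r2<-Add1 // r0:6,r1:1,r2:Add1,r3:3,r4:6,r5:6
cycle 2: issue ADD r5<-Add2 // r0:6,r1:1,r2:Add1,r3:3,r4:6,r5:Add2
cycle 3: CDB Add1=11; issue ADD r3<-Add1 // r0:6,r1:1,r2:11,r3:Add1,r4:6,r5:Add2
cycle 4: issue MUL r2<-Mul1 // r0:6,r1:1,r2:Mul1,r3:Add1,r4:6,r5:Add2
cycle 5: CDB Add1=9; issue MUL r3<-Mul2 // r0:6,r1:1,r2:Mul1,r3:Mul2,r4:6,r5:Add2
cycle 6: CDB Add2=14; issue SUB r1<-Add1 // r0:6,r1:Add1,r2:Mul1,r3:Mul2,r4:6,r5:14
cycle 7: issue ADD r5<-Add2 // r0:6,r1:Add1,r2:Mul1,r3:Mul2,r4:6,r5:Add2
cycle 8: stall // r0:6,r1:Add1,r2:Mul1,r3:Mul2,r4:6,r5:Add2
cycle 9: CDB Mul1=36; issue MUL r4<-Mul1 // r0:6,r1:Add1,r2:36,r3:Mul2,r4:Mul1,r5:Add2
cycle 10: CDB Mul2=6 // r0:6,r1:Add1,r2:36,r3:6,r4:Mul1,r5:Add2
cycle 11: CDB Add1=-35 // r0:6,r1:-35,r2:36,r3:6,r4:Mul1,r5:Add2
cycle 12: - // r0:6,r1:-35,r2:36,r3:6,r4:Mul1,r5:Add2
cycle 13: CDB Add2=-29 // r0:6,r1:-35,r2:36,r3:6,r4:Mul1,r5:-29
cycle 14: - // r0:6,r1:-35,r2:36,r3:6,r4:Mul1,r5:-29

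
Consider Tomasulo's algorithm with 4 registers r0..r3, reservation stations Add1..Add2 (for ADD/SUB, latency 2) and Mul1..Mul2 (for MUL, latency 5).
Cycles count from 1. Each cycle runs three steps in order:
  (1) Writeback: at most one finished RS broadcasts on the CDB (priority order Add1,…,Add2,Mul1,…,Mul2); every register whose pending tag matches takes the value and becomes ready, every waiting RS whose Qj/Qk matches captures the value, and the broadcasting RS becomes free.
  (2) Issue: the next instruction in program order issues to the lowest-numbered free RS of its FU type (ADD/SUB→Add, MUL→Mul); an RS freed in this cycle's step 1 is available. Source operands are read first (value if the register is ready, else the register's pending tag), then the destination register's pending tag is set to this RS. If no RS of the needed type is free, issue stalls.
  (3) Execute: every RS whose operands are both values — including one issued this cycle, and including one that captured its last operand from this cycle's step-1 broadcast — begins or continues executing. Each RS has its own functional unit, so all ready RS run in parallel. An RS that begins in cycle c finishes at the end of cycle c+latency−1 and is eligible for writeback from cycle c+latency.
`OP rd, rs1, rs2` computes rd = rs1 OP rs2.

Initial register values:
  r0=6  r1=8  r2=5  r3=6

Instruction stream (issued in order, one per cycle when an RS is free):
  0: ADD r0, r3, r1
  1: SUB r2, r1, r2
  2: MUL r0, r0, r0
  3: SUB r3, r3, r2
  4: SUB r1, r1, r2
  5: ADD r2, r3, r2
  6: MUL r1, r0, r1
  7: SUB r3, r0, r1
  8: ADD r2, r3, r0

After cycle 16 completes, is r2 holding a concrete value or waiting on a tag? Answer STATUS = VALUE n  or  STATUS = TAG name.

c1: issue ADD r0<-Add1 | r0:Add1,r1:8,r2:5,r3:6
c2: issue SUB r2<-Add2 | r0:Add1,r1:8,r2:Add2,r3:6
c3: CDB Add1=14; issue MUL r0<-Mul1 | r0:Mul1,r1:8,r2:Add2,r3:6
c4: CDB Add2=3; issue SUB r3<-Add1 | r0:Mul1,r1:8,r2:3,r3:Add1
c5: issue SUB r1<-Add2 | r0:Mul1,r1:Add2,r2:3,r3:Add1
c6: CDB Add1=3; issue ADD r2<-Add1 | r0:Mul1,r1:Add2,r2:Add1,r3:3
c7: CDB Add2=5; issue MUL r1<-Mul2 | r0:Mul1,r1:Mul2,r2:Add1,r3:3
c8: CDB Add1=6; issue SUB r3<-Add1 | r0:Mul1,r1:Mul2,r2:6,r3:Add1
c9: CDB Mul1=196; issue ADD r2<-Add2 | r0:196,r1:Mul2,r2:Add2,r3:Add1
c10: - | r0:196,r1:Mul2,r2:Add2,r3:Add1
c11: - | r0:196,r1:Mul2,r2:Add2,r3:Add1
c12: - | r0:196,r1:Mul2,r2:Add2,r3:Add1
c13: - | r0:196,r1:Mul2,r2:Add2,r3:Add1
c14: CDB Mul2=980 | r0:196,r1:980,r2:Add2,r3:Add1
c15: - | r0:196,r1:980,r2:Add2,r3:Add1
c16: CDB Add1=-784 | r0:196,r1:980,r2:Add2,r3:-784

STATUS = TAG Add2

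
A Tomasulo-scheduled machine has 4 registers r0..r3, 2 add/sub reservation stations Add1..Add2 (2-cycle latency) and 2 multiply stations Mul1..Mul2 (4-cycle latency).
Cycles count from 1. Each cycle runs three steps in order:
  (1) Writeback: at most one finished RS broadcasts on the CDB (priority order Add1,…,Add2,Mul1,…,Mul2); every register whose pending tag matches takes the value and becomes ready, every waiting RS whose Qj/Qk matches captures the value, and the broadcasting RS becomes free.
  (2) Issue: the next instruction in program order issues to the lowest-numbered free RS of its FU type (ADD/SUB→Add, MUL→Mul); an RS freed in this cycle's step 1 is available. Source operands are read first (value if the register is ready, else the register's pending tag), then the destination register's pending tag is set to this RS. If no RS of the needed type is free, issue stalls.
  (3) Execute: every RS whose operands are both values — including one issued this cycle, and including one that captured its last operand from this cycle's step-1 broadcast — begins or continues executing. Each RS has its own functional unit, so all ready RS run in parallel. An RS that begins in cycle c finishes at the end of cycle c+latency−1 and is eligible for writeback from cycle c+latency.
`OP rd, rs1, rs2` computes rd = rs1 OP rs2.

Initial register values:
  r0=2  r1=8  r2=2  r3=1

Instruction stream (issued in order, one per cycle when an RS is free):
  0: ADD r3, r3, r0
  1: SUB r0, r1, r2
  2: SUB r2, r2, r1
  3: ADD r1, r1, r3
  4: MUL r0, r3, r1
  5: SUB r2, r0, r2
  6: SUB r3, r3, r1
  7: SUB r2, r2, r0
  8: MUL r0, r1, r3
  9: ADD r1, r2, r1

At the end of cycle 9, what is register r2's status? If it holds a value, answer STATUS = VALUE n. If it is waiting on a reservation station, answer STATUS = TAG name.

STATUS = TAG Add2

c1: issue ADD r3<-Add1 | r0:2,r1:8,r2:2,r3:Add1
c2: issue SUB r0<-Add2 | r0:Add2,r1:8,r2:2,r3:Add1
c3: CDB Add1=3; issue SUB r2<-Add1 | r0:Add2,r1:8,r2:Add1,r3:3
c4: CDB Add2=6; issue ADD r1<-Add2 | r0:6,r1:Add2,r2:Add1,r3:3
c5: CDB Add1=-6; issue MUL r0<-Mul1 | r0:Mul1,r1:Add2,r2:-6,r3:3
c6: CDB Add2=11; issue SUB r2<-Add1 | r0:Mul1,r1:11,r2:Add1,r3:3
c7: issue SUB r3<-Add2 | r0:Mul1,r1:11,r2:Add1,r3:Add2
c8: stall | r0:Mul1,r1:11,r2:Add1,r3:Add2
c9: CDB Add2=-8; issue SUB r2<-Add2 | r0:Mul1,r1:11,r2:Add2,r3:-8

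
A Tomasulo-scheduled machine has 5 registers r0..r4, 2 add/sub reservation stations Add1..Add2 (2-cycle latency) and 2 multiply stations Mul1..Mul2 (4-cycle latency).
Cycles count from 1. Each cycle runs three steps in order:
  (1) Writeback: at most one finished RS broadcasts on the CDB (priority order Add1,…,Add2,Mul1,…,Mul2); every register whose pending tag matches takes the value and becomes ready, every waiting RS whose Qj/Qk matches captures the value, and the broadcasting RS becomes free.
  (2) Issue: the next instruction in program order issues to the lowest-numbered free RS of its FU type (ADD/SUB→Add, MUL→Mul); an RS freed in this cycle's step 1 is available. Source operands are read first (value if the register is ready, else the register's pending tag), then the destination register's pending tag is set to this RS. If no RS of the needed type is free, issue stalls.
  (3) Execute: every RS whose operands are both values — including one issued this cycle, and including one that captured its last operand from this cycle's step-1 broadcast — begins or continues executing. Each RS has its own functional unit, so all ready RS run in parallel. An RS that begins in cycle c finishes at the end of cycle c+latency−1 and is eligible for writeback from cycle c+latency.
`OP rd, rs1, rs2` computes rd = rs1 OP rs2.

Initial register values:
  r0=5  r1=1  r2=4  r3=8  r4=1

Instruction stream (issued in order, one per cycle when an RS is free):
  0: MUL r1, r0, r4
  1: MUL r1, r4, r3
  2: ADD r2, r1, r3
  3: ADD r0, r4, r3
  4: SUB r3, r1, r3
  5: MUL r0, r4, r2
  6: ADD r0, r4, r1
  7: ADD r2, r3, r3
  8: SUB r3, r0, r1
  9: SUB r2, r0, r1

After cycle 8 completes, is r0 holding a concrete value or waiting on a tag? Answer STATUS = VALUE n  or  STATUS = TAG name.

  c1: issue MUL r1<-Mul1  regs: r0:5,r1:Mul1,r2:4,r3:8,r4:1
  c2: issue MUL r1<-Mul2  regs: r0:5,r1:Mul2,r2:4,r3:8,r4:1
  c3: issue ADD r2<-Add1  regs: r0:5,r1:Mul2,r2:Add1,r3:8,r4:1
  c4: issue ADD r0<-Add2  regs: r0:Add2,r1:Mul2,r2:Add1,r3:8,r4:1
  c5: CDB Mul1=5; stall  regs: r0:Add2,r1:Mul2,r2:Add1,r3:8,r4:1
  c6: CDB Add2=9; issue SUB r3<-Add2  regs: r0:9,r1:Mul2,r2:Add1,r3:Add2,r4:1
  c7: CDB Mul2=8; issue MUL r0<-Mul1  regs: r0:Mul1,r1:8,r2:Add1,r3:Add2,r4:1
  c8: stall  regs: r0:Mul1,r1:8,r2:Add1,r3:Add2,r4:1

STATUS = TAG Mul1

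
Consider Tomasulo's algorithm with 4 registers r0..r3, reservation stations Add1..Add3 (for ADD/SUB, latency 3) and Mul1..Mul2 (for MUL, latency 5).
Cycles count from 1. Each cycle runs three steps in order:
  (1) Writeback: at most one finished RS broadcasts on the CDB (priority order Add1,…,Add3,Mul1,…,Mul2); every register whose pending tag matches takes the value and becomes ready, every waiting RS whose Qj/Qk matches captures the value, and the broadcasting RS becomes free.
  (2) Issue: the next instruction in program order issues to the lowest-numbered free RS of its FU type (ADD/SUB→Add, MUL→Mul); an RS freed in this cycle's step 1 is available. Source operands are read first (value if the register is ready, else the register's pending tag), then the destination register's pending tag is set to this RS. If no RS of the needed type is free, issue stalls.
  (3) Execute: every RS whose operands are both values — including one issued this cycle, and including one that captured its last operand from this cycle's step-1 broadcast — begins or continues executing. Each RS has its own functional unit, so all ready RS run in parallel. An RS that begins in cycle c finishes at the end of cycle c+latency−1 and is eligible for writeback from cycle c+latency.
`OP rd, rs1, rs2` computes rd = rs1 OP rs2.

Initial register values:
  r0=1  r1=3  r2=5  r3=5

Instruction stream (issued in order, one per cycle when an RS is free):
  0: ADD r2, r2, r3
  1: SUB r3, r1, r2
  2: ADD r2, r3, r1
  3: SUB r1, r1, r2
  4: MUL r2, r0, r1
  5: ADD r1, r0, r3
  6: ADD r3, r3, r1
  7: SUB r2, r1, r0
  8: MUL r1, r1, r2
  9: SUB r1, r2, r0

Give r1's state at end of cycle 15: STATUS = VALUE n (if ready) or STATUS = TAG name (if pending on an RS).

STATUS = TAG Add2

c1: issue ADD r2<-Add1 | r0:1,r1:3,r2:Add1,r3:5
c2: issue SUB r3<-Add2 | r0:1,r1:3,r2:Add1,r3:Add2
c3: issue ADD r2<-Add3 | r0:1,r1:3,r2:Add3,r3:Add2
c4: CDB Add1=10; issue SUB r1<-Add1 | r0:1,r1:Add1,r2:Add3,r3:Add2
c5: issue MUL r2<-Mul1 | r0:1,r1:Add1,r2:Mul1,r3:Add2
c6: stall | r0:1,r1:Add1,r2:Mul1,r3:Add2
c7: CDB Add2=-7; issue ADD r1<-Add2 | r0:1,r1:Add2,r2:Mul1,r3:-7
c8: stall | r0:1,r1:Add2,r2:Mul1,r3:-7
c9: stall | r0:1,r1:Add2,r2:Mul1,r3:-7
c10: CDB Add2=-6; issue ADD r3<-Add2 | r0:1,r1:-6,r2:Mul1,r3:Add2
c11: CDB Add3=-4; issue SUB r2<-Add3 | r0:1,r1:-6,r2:Add3,r3:Add2
c12: issue MUL r1<-Mul2 | r0:1,r1:Mul2,r2:Add3,r3:Add2
c13: CDB Add2=-13; issue SUB r1<-Add2 | r0:1,r1:Add2,r2:Add3,r3:-13
c14: CDB Add1=7 | r0:1,r1:Add2,r2:Add3,r3:-13
c15: CDB Add3=-7 | r0:1,r1:Add2,r2:-7,r3:-13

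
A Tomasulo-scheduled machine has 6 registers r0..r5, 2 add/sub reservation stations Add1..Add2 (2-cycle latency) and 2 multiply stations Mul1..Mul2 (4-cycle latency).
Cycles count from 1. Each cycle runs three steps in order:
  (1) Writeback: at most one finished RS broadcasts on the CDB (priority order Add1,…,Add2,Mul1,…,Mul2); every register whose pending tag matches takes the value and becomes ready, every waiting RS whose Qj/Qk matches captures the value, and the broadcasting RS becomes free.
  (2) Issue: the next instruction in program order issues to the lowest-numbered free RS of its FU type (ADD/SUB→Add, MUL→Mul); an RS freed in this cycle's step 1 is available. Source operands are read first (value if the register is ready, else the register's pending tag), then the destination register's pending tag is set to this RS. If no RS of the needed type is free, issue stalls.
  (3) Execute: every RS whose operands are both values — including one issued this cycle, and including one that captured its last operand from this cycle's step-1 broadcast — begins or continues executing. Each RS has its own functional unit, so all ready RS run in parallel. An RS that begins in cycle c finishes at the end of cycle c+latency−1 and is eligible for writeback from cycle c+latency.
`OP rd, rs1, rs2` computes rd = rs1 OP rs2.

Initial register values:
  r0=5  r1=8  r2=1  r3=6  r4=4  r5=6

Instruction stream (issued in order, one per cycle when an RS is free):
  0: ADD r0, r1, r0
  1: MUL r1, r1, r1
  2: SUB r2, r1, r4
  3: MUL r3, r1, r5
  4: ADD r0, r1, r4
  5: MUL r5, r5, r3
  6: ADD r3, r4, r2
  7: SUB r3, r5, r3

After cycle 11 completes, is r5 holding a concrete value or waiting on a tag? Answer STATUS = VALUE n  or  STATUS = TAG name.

  c1: issue ADD r0<-Add1  regs: r0:Add1,r1:8,r2:1,r3:6,r4:4,r5:6
  c2: issue MUL r1<-Mul1  regs: r0:Add1,r1:Mul1,r2:1,r3:6,r4:4,r5:6
  c3: CDB Add1=13; issue SUB r2<-Add1  regs: r0:13,r1:Mul1,r2:Add1,r3:6,r4:4,r5:6
  c4: issue MUL r3<-Mul2  regs: r0:13,r1:Mul1,r2:Add1,r3:Mul2,r4:4,r5:6
  c5: issue ADD r0<-Add2  regs: r0:Add2,r1:Mul1,r2:Add1,r3:Mul2,r4:4,r5:6
  c6: CDB Mul1=64; issue MUL r5<-Mul1  regs: r0:Add2,r1:64,r2:Add1,r3:Mul2,r4:4,r5:Mul1
  c7: stall  regs: r0:Add2,r1:64,r2:Add1,r3:Mul2,r4:4,r5:Mul1
  c8: CDB Add1=60; issue ADD r3<-Add1  regs: r0:Add2,r1:64,r2:60,r3:Add1,r4:4,r5:Mul1
  c9: CDB Add2=68; issue SUB r3<-Add2  regs: r0:68,r1:64,r2:60,r3:Add2,r4:4,r5:Mul1
  c10: CDB Add1=64  regs: r0:68,r1:64,r2:60,r3:Add2,r4:4,r5:Mul1
  c11: CDB Mul2=384  regs: r0:68,r1:64,r2:60,r3:Add2,r4:4,r5:Mul1

STATUS = TAG Mul1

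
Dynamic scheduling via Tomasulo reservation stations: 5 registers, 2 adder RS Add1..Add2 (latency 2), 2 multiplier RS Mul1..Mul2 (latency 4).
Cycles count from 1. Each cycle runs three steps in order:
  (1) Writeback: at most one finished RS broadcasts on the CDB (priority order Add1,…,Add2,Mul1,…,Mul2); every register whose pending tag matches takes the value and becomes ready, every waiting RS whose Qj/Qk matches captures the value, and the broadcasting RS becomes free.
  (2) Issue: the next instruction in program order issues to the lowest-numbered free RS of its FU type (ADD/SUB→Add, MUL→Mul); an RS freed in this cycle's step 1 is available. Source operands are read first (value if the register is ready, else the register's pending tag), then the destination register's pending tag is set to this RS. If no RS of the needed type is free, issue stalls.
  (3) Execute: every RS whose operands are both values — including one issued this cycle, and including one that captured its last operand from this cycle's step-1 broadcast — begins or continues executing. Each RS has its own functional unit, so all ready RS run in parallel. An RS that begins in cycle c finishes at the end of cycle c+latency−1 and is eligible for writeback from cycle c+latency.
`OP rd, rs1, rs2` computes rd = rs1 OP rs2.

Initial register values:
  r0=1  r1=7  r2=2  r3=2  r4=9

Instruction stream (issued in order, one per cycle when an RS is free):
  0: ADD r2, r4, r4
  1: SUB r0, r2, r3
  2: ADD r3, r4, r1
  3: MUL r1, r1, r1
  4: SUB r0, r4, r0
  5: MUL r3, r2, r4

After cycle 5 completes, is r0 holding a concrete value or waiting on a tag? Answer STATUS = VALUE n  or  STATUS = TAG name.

STATUS = TAG Add1

c1: issue ADD r2<-Add1 | r0:1,r1:7,r2:Add1,r3:2,r4:9
c2: issue SUB r0<-Add2 | r0:Add2,r1:7,r2:Add1,r3:2,r4:9
c3: CDB Add1=18; issue ADD r3<-Add1 | r0:Add2,r1:7,r2:18,r3:Add1,r4:9
c4: issue MUL r1<-Mul1 | r0:Add2,r1:Mul1,r2:18,r3:Add1,r4:9
c5: CDB Add1=16; issue SUB r0<-Add1 | r0:Add1,r1:Mul1,r2:18,r3:16,r4:9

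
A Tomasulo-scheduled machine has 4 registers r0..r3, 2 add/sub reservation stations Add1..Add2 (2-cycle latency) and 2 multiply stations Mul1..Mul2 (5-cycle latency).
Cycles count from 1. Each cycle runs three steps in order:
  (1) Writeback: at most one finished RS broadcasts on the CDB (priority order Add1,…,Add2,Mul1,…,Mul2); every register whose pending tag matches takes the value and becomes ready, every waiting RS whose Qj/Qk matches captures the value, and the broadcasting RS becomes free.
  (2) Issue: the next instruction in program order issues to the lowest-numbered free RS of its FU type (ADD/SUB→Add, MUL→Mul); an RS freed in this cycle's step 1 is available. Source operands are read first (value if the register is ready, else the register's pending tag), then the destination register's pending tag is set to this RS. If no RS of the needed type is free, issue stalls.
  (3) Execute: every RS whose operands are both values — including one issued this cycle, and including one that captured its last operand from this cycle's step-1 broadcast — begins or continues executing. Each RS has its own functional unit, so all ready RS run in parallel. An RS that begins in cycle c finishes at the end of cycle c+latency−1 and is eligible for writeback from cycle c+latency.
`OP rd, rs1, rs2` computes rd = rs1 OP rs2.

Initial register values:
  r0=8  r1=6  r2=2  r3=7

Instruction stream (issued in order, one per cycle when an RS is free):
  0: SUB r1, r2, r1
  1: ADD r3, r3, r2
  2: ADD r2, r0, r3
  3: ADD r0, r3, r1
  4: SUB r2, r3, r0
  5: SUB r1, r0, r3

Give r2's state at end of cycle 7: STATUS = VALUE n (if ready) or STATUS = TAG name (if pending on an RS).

STATUS = TAG Add1

  c1: issue SUB r1<-Add1  regs: r0:8,r1:Add1,r2:2,r3:7
  c2: issue ADD r3<-Add2  regs: r0:8,r1:Add1,r2:2,r3:Add2
  c3: CDB Add1=-4; issue ADD r2<-Add1  regs: r0:8,r1:-4,r2:Add1,r3:Add2
  c4: CDB Add2=9; issue ADD r0<-Add2  regs: r0:Add2,r1:-4,r2:Add1,r3:9
  c5: stall  regs: r0:Add2,r1:-4,r2:Add1,r3:9
  c6: CDB Add1=17; issue SUB r2<-Add1  regs: r0:Add2,r1:-4,r2:Add1,r3:9
  c7: CDB Add2=5; issue SUB r1<-Add2  regs: r0:5,r1:Add2,r2:Add1,r3:9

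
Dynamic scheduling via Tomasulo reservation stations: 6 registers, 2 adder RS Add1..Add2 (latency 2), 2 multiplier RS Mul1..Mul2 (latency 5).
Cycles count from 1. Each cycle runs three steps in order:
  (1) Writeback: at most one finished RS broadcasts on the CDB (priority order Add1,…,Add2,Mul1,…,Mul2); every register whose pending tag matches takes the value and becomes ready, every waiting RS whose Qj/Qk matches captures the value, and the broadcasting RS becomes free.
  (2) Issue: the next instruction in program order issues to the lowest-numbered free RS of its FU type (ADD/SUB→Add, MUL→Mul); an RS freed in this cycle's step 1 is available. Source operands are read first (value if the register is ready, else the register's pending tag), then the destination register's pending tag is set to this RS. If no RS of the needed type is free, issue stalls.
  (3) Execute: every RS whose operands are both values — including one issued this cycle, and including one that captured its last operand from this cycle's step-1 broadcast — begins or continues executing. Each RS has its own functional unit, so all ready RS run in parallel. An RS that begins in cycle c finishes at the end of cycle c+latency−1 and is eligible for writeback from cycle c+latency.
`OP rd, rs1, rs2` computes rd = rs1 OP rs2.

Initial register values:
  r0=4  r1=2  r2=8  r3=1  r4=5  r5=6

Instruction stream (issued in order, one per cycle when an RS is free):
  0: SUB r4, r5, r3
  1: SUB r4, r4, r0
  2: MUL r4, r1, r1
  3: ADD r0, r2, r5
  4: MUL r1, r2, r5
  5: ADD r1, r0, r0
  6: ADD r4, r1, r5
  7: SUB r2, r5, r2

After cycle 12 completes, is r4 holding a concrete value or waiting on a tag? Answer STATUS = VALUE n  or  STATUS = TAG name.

c1: issue SUB r4<-Add1 | r0:4,r1:2,r2:8,r3:1,r4:Add1,r5:6
c2: issue SUB r4<-Add2 | r0:4,r1:2,r2:8,r3:1,r4:Add2,r5:6
c3: CDB Add1=5; issue MUL r4<-Mul1 | r0:4,r1:2,r2:8,r3:1,r4:Mul1,r5:6
c4: issue ADD r0<-Add1 | r0:Add1,r1:2,r2:8,r3:1,r4:Mul1,r5:6
c5: CDB Add2=1; issue MUL r1<-Mul2 | r0:Add1,r1:Mul2,r2:8,r3:1,r4:Mul1,r5:6
c6: CDB Add1=14; issue ADD r1<-Add1 | r0:14,r1:Add1,r2:8,r3:1,r4:Mul1,r5:6
c7: issue ADD r4<-Add2 | r0:14,r1:Add1,r2:8,r3:1,r4:Add2,r5:6
c8: CDB Add1=28; issue SUB r2<-Add1 | r0:14,r1:28,r2:Add1,r3:1,r4:Add2,r5:6
c9: CDB Mul1=4 | r0:14,r1:28,r2:Add1,r3:1,r4:Add2,r5:6
c10: CDB Add1=-2 | r0:14,r1:28,r2:-2,r3:1,r4:Add2,r5:6
c11: CDB Add2=34 | r0:14,r1:28,r2:-2,r3:1,r4:34,r5:6
c12: CDB Mul2=48 | r0:14,r1:28,r2:-2,r3:1,r4:34,r5:6

STATUS = VALUE 34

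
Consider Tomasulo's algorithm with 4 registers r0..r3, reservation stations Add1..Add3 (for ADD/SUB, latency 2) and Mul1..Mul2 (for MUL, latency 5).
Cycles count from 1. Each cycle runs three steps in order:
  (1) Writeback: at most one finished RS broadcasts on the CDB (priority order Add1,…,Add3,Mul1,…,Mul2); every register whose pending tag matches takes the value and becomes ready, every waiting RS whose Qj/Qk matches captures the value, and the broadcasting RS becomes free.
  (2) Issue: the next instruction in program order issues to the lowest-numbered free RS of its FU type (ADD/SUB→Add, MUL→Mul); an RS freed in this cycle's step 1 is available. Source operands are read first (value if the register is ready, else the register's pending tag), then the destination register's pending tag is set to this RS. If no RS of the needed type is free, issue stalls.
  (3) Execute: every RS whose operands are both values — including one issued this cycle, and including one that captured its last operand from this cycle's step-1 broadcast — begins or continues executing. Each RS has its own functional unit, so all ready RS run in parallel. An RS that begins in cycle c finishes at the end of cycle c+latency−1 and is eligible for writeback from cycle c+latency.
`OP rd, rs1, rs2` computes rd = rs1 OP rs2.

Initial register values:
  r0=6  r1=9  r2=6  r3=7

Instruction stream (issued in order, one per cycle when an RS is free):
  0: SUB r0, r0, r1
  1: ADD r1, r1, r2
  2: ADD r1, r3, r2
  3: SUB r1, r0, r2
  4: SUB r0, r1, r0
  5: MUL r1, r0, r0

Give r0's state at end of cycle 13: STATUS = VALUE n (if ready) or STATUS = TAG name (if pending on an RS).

STATUS = VALUE -6

c1: issue SUB r0<-Add1 | r0:Add1,r1:9,r2:6,r3:7
c2: issue ADD r1<-Add2 | r0:Add1,r1:Add2,r2:6,r3:7
c3: CDB Add1=-3; issue ADD r1<-Add1 | r0:-3,r1:Add1,r2:6,r3:7
c4: CDB Add2=15; issue SUB r1<-Add2 | r0:-3,r1:Add2,r2:6,r3:7
c5: CDB Add1=13; issue SUB r0<-Add1 | r0:Add1,r1:Add2,r2:6,r3:7
c6: CDB Add2=-9; issue MUL r1<-Mul1 | r0:Add1,r1:Mul1,r2:6,r3:7
c7: - | r0:Add1,r1:Mul1,r2:6,r3:7
c8: CDB Add1=-6 | r0:-6,r1:Mul1,r2:6,r3:7
c9: - | r0:-6,r1:Mul1,r2:6,r3:7
c10: - | r0:-6,r1:Mul1,r2:6,r3:7
c11: - | r0:-6,r1:Mul1,r2:6,r3:7
c12: - | r0:-6,r1:Mul1,r2:6,r3:7
c13: CDB Mul1=36 | r0:-6,r1:36,r2:6,r3:7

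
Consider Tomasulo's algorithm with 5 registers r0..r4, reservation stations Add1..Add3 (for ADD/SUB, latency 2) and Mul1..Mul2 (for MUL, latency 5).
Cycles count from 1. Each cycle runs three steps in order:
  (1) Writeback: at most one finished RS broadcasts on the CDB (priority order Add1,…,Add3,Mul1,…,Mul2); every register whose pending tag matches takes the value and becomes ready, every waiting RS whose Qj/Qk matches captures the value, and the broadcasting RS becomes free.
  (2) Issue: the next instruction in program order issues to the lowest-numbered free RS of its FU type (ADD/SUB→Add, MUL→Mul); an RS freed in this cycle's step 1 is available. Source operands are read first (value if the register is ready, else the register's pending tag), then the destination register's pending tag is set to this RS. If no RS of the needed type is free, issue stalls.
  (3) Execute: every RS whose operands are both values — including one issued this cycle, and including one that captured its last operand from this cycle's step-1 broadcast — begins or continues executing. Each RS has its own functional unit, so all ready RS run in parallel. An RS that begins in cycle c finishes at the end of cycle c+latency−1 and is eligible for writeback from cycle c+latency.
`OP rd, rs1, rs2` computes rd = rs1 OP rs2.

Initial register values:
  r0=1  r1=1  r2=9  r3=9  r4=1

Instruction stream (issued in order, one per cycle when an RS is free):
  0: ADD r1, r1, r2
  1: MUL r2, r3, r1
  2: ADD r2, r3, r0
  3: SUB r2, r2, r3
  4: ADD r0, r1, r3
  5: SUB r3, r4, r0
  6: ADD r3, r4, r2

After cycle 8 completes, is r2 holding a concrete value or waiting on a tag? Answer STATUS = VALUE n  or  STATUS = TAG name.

STATUS = VALUE 1

c1: issue ADD r1<-Add1 | r0:1,r1:Add1,r2:9,r3:9,r4:1
c2: issue MUL r2<-Mul1 | r0:1,r1:Add1,r2:Mul1,r3:9,r4:1
c3: CDB Add1=10; issue ADD r2<-Add1 | r0:1,r1:10,r2:Add1,r3:9,r4:1
c4: issue SUB r2<-Add2 | r0:1,r1:10,r2:Add2,r3:9,r4:1
c5: CDB Add1=10; issue ADD r0<-Add1 | r0:Add1,r1:10,r2:Add2,r3:9,r4:1
c6: issue SUB r3<-Add3 | r0:Add1,r1:10,r2:Add2,r3:Add3,r4:1
c7: CDB Add1=19; issue ADD r3<-Add1 | r0:19,r1:10,r2:Add2,r3:Add1,r4:1
c8: CDB Add2=1 | r0:19,r1:10,r2:1,r3:Add1,r4:1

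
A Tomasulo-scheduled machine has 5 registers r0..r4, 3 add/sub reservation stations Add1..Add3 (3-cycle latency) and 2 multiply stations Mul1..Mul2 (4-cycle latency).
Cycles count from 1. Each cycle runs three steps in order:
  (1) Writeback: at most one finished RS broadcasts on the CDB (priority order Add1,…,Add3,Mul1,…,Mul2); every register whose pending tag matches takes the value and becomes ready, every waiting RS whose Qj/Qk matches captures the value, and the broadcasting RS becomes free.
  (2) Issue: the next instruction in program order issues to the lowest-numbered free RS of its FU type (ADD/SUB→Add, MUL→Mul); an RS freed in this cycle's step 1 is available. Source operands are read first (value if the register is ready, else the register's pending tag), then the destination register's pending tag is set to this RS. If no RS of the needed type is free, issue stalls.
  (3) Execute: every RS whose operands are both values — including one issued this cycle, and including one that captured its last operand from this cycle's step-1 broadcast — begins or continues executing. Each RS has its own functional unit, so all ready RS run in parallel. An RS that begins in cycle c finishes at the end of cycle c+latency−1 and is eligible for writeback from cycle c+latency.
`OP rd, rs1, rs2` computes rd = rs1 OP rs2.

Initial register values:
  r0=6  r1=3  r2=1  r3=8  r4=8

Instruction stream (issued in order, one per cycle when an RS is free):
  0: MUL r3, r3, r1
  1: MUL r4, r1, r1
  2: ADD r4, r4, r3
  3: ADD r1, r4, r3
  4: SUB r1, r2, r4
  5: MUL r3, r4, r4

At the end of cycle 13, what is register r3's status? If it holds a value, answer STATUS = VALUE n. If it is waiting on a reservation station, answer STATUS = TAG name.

  c1: issue MUL r3<-Mul1  regs: r0:6,r1:3,r2:1,r3:Mul1,r4:8
  c2: issue MUL r4<-Mul2  regs: r0:6,r1:3,r2:1,r3:Mul1,r4:Mul2
  c3: issue ADD r4<-Add1  regs: r0:6,r1:3,r2:1,r3:Mul1,r4:Add1
  c4: issue ADD r1<-Add2  regs: r0:6,r1:Add2,r2:1,r3:Mul1,r4:Add1
  c5: CDB Mul1=24; issue SUB r1<-Add3  regs: r0:6,r1:Add3,r2:1,r3:24,r4:Add1
  c6: CDB Mul2=9; issue MUL r3<-Mul1  regs: r0:6,r1:Add3,r2:1,r3:Mul1,r4:Add1
  c7: -  regs: r0:6,r1:Add3,r2:1,r3:Mul1,r4:Add1
  c8: -  regs: r0:6,r1:Add3,r2:1,r3:Mul1,r4:Add1
  c9: CDB Add1=33  regs: r0:6,r1:Add3,r2:1,r3:Mul1,r4:33
  c10: -  regs: r0:6,r1:Add3,r2:1,r3:Mul1,r4:33
  c11: -  regs: r0:6,r1:Add3,r2:1,r3:Mul1,r4:33
  c12: CDB Add2=57  regs: r0:6,r1:Add3,r2:1,r3:Mul1,r4:33
  c13: CDB Add3=-32  regs: r0:6,r1:-32,r2:1,r3:Mul1,r4:33

STATUS = TAG Mul1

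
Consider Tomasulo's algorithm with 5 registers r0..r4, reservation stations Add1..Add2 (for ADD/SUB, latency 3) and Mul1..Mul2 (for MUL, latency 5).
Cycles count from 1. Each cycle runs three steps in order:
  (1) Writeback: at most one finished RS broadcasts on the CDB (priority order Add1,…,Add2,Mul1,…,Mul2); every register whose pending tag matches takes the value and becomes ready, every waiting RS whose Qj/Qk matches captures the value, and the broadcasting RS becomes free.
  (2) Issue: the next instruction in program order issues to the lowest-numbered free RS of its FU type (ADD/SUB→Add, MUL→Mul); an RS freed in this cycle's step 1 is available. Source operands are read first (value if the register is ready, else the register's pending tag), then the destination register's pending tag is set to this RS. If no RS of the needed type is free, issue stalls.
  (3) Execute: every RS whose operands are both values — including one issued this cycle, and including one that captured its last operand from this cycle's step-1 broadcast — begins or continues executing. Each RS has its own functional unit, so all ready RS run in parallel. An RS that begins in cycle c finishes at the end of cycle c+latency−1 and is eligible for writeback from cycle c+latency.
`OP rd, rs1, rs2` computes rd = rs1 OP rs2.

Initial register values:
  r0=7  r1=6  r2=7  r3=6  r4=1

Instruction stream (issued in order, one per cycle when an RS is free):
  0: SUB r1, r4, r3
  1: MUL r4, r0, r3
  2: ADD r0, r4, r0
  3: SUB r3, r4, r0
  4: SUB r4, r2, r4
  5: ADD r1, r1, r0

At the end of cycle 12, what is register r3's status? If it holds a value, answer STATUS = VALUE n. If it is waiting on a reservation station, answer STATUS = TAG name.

c1: issue SUB r1<-Add1 | r0:7,r1:Add1,r2:7,r3:6,r4:1
c2: issue MUL r4<-Mul1 | r0:7,r1:Add1,r2:7,r3:6,r4:Mul1
c3: issue ADD r0<-Add2 | r0:Add2,r1:Add1,r2:7,r3:6,r4:Mul1
c4: CDB Add1=-5; issue SUB r3<-Add1 | r0:Add2,r1:-5,r2:7,r3:Add1,r4:Mul1
c5: stall | r0:Add2,r1:-5,r2:7,r3:Add1,r4:Mul1
c6: stall | r0:Add2,r1:-5,r2:7,r3:Add1,r4:Mul1
c7: CDB Mul1=42; stall | r0:Add2,r1:-5,r2:7,r3:Add1,r4:42
c8: stall | r0:Add2,r1:-5,r2:7,r3:Add1,r4:42
c9: stall | r0:Add2,r1:-5,r2:7,r3:Add1,r4:42
c10: CDB Add2=49; issue SUB r4<-Add2 | r0:49,r1:-5,r2:7,r3:Add1,r4:Add2
c11: stall | r0:49,r1:-5,r2:7,r3:Add1,r4:Add2
c12: stall | r0:49,r1:-5,r2:7,r3:Add1,r4:Add2

STATUS = TAG Add1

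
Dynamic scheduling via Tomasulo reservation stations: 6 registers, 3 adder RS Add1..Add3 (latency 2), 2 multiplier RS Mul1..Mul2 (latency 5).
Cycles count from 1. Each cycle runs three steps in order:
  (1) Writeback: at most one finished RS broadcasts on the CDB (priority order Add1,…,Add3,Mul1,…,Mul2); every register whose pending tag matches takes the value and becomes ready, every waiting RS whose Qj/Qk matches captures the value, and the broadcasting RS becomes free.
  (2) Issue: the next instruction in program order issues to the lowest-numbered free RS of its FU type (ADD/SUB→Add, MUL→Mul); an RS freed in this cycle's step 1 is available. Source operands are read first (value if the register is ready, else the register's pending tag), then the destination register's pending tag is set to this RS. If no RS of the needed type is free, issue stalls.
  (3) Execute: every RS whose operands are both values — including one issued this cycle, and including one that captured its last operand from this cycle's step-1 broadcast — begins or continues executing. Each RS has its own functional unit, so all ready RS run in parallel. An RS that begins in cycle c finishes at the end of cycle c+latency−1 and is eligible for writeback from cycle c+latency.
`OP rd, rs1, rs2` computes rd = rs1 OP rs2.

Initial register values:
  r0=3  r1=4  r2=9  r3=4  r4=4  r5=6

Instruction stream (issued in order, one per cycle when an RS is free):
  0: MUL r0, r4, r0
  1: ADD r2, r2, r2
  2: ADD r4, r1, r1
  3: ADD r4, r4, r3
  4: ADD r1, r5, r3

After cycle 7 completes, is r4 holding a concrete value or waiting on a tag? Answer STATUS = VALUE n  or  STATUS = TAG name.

STATUS = VALUE 12

c1: issue MUL r0<-Mul1 | r0:Mul1,r1:4,r2:9,r3:4,r4:4,r5:6
c2: issue ADD r2<-Add1 | r0:Mul1,r1:4,r2:Add1,r3:4,r4:4,r5:6
c3: issue ADD r4<-Add2 | r0:Mul1,r1:4,r2:Add1,r3:4,r4:Add2,r5:6
c4: CDB Add1=18; issue ADD r4<-Add1 | r0:Mul1,r1:4,r2:18,r3:4,r4:Add1,r5:6
c5: CDB Add2=8; issue ADD r1<-Add2 | r0:Mul1,r1:Add2,r2:18,r3:4,r4:Add1,r5:6
c6: CDB Mul1=12 | r0:12,r1:Add2,r2:18,r3:4,r4:Add1,r5:6
c7: CDB Add1=12 | r0:12,r1:Add2,r2:18,r3:4,r4:12,r5:6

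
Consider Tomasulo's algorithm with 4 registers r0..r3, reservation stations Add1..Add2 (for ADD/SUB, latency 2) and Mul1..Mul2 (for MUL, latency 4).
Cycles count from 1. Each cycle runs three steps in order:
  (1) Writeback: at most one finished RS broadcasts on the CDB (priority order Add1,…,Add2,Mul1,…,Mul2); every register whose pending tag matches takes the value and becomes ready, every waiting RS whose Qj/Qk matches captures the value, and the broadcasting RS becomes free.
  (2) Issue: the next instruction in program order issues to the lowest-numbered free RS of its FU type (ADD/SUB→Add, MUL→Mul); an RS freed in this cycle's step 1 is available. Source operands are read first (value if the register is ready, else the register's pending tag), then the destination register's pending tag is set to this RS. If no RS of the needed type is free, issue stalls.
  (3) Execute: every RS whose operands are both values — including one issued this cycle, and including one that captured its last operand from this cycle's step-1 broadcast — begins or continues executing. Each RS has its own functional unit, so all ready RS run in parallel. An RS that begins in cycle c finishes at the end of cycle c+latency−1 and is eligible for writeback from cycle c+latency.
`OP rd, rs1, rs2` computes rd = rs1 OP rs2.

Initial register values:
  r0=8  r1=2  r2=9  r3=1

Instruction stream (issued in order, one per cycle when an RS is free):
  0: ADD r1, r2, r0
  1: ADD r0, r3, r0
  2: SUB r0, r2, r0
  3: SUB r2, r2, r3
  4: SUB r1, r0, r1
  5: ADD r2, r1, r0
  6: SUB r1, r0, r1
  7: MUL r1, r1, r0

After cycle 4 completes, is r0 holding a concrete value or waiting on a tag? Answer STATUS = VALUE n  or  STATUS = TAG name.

STATUS = TAG Add1

  c1: issue ADD r1<-Add1  regs: r0:8,r1:Add1,r2:9,r3:1
  c2: issue ADD r0<-Add2  regs: r0:Add2,r1:Add1,r2:9,r3:1
  c3: CDB Add1=17; issue SUB r0<-Add1  regs: r0:Add1,r1:17,r2:9,r3:1
  c4: CDB Add2=9; issue SUB r2<-Add2  regs: r0:Add1,r1:17,r2:Add2,r3:1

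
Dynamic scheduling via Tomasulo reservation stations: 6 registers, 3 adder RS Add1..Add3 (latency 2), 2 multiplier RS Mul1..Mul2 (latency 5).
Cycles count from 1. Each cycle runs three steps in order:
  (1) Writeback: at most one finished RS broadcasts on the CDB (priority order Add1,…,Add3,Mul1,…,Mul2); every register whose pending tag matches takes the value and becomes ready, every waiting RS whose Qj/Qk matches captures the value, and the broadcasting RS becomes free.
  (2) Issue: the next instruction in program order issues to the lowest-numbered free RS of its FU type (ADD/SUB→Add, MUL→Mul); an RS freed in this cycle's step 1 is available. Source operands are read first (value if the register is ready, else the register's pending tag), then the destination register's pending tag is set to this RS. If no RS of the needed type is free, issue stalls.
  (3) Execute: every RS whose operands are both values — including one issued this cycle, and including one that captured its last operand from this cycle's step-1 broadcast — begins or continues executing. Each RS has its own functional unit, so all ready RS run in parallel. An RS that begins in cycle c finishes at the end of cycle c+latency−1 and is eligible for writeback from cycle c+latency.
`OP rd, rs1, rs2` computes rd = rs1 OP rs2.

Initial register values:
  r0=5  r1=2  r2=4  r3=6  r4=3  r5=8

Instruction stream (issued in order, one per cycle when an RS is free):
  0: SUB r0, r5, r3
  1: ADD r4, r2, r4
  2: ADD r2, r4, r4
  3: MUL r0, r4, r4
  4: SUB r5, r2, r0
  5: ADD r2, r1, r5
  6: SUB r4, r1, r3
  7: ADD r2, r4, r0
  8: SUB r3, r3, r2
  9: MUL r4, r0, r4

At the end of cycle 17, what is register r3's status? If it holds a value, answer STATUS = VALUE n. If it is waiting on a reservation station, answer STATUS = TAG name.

STATUS = VALUE -39

cycle 1: issue SUB r0<-Add1 // r0:Add1,r1:2,r2:4,r3:6,r4:3,r5:8
cycle 2: issue ADD r4<-Add2 // r0:Add1,r1:2,r2:4,r3:6,r4:Add2,r5:8
cycle 3: CDB Add1=2; issue ADD r2<-Add1 // r0:2,r1:2,r2:Add1,r3:6,r4:Add2,r5:8
cycle 4: CDB Add2=7; issue MUL r0<-Mul1 // r0:Mul1,r1:2,r2:Add1,r3:6,r4:7,r5:8
cycle 5: issue SUB r5<-Add2 // r0:Mul1,r1:2,r2:Add1,r3:6,r4:7,r5:Add2
cycle 6: CDB Add1=14; issue ADD r2<-Add1 // r0:Mul1,r1:2,r2:Add1,r3:6,r4:7,r5:Add2
cycle 7: issue SUB r4<-Add3 // r0:Mul1,r1:2,r2:Add1,r3:6,r4:Add3,r5:Add2
cycle 8: stall // r0:Mul1,r1:2,r2:Add1,r3:6,r4:Add3,r5:Add2
cycle 9: CDB Add3=-4; issue ADD r2<-Add3 // r0:Mul1,r1:2,r2:Add3,r3:6,r4:-4,r5:Add2
cycle 10: CDB Mul1=49; stall // r0:49,r1:2,r2:Add3,r3:6,r4:-4,r5:Add2
cycle 11: stall // r0:49,r1:2,r2:Add3,r3:6,r4:-4,r5:Add2
cycle 12: CDB Add2=-35; issue SUB r3<-Add2 // r0:49,r1:2,r2:Add3,r3:Add2,r4:-4,r5:-35
cycle 13: CDB Add3=45; issue MUL r4<-Mul1 // r0:49,r1:2,r2:45,r3:Add2,r4:Mul1,r5:-35
cycle 14: CDB Add1=-33 // r0:49,r1:2,r2:45,r3:Add2,r4:Mul1,r5:-35
cycle 15: CDB Add2=-39 // r0:49,r1:2,r2:45,r3:-39,r4:Mul1,r5:-35
cycle 16: - // r0:49,r1:2,r2:45,r3:-39,r4:Mul1,r5:-35
cycle 17: - // r0:49,r1:2,r2:45,r3:-39,r4:Mul1,r5:-35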